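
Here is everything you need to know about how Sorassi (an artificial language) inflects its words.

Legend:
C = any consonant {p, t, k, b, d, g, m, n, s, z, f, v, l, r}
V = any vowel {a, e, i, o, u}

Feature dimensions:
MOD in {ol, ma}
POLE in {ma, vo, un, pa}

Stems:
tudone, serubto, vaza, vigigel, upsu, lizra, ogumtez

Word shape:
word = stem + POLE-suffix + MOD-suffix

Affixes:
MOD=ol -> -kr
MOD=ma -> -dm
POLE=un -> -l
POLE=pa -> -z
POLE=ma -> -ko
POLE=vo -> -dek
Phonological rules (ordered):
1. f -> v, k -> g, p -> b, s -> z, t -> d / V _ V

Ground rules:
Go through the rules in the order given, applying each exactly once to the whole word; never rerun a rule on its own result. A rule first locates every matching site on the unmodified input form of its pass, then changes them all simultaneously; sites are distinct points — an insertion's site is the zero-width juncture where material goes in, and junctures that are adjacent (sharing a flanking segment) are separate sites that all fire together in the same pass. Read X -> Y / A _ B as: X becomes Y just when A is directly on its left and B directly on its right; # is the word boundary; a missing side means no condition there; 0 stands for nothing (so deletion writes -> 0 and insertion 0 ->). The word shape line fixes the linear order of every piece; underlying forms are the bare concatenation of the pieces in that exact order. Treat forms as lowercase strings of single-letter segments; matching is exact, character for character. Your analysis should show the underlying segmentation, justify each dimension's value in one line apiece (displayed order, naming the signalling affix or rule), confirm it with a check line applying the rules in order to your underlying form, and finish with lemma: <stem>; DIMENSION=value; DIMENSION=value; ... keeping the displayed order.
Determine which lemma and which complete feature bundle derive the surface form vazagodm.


underlying: vaza-ko-dm
MOD=ma - signalled by the affix -dm
POLE=ma - signalled by the affix -ko
check: vazakodm -> vazagodm
lemma: vaza; MOD=ma; POLE=ma


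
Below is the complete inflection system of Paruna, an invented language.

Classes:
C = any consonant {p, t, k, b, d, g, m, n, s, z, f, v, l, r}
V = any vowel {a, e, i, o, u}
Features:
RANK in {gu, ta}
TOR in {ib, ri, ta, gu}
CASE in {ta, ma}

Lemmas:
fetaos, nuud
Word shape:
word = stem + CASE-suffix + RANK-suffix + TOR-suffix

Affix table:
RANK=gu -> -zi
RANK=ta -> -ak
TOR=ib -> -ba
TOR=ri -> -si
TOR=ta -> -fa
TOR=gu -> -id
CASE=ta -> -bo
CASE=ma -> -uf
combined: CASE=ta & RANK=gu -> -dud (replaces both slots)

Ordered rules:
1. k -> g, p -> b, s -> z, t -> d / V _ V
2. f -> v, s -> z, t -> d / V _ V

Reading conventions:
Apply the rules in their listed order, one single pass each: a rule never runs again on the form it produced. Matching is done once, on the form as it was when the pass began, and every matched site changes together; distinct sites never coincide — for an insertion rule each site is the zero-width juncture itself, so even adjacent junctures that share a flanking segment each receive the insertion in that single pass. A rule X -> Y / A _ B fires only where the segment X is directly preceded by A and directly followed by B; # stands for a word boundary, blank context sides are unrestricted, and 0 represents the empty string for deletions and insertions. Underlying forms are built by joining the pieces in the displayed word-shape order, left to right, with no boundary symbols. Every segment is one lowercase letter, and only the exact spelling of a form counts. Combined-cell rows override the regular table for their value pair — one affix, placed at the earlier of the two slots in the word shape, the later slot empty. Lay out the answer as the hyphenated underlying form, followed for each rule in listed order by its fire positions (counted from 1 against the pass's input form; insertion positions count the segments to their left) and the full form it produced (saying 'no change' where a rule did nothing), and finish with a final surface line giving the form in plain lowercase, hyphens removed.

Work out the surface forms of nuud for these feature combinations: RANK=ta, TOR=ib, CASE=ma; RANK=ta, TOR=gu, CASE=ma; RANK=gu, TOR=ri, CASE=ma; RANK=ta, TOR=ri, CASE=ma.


cell RANK=ta, TOR=ib, CASE=ma:
underlying: nuud-uf-ak-ba
1. k -> g, p -> b, s -> z, t -> d / V _ V: no change
2. f -> v, s -> z, t -> d / V _ V: fires at position(s) 6: nuuduvakba
surface: nuuduvakba

cell RANK=ta, TOR=gu, CASE=ma:
underlying: nuud-uf-ak-id
1. k -> g, p -> b, s -> z, t -> d / V _ V: fires at position(s) 8: nuudufagid
2. f -> v, s -> z, t -> d / V _ V: fires at position(s) 6: nuuduvagid
surface: nuuduvagid

cell RANK=gu, TOR=ri, CASE=ma:
underlying: nuud-uf-zi-si
1. k -> g, p -> b, s -> z, t -> d / V _ V: fires at position(s) 9: nuudufzizi
2. f -> v, s -> z, t -> d / V _ V: no change
surface: nuudufzizi

cell RANK=ta, TOR=ri, CASE=ma:
underlying: nuud-uf-ak-si
1. k -> g, p -> b, s -> z, t -> d / V _ V: no change
2. f -> v, s -> z, t -> d / V _ V: fires at position(s) 6: nuuduvaksi
surface: nuuduvaksi


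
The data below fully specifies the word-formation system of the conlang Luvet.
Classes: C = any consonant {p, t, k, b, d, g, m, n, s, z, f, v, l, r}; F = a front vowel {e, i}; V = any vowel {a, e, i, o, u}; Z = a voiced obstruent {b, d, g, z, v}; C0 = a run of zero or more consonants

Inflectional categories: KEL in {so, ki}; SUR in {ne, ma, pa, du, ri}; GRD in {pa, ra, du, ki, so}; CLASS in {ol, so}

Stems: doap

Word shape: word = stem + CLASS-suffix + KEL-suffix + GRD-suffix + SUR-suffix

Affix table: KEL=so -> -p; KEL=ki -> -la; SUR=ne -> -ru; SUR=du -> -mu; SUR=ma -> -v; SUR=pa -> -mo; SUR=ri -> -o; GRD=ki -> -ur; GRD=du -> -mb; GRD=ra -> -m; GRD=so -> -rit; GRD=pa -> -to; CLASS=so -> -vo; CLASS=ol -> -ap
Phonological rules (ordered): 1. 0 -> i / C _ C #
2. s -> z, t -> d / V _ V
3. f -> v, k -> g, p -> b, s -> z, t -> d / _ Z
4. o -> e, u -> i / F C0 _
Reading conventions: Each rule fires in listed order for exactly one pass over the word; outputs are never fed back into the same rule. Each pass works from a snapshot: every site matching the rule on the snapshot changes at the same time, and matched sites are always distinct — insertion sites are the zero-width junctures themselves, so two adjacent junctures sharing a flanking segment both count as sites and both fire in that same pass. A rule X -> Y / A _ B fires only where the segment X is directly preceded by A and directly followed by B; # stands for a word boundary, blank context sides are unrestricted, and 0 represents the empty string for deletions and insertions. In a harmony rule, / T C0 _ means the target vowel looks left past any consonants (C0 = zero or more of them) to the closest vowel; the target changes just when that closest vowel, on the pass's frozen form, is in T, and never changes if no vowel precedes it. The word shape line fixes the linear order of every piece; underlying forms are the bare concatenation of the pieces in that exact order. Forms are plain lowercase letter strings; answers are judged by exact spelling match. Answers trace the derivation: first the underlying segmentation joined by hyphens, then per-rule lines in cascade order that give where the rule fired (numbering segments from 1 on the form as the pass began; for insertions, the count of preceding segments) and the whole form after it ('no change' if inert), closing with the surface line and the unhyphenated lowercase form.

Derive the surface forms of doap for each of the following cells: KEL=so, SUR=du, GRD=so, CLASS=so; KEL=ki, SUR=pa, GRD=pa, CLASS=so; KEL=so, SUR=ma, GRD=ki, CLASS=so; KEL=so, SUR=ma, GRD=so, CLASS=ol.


cell KEL=so, SUR=du, GRD=so, CLASS=so:
underlying: doap-vo-p-rit-mu
1. 0 -> i / C _ C #: no change
2. s -> z, t -> d / V _ V: no change
3. f -> v, k -> g, p -> b, s -> z, t -> d / _ Z: fires at position(s) 4: doabvopritmu
4. o -> e, u -> i / F C0 _: fires at position(s) 12: doabvopritmi
surface: doabvopritmi

cell KEL=ki, SUR=pa, GRD=pa, CLASS=so:
underlying: doap-vo-la-to-mo
1. 0 -> i / C _ C #: no change
2. s -> z, t -> d / V _ V: fires at position(s) 9: doapvoladomo
3. f -> v, k -> g, p -> b, s -> z, t -> d / _ Z: fires at position(s) 4: doabvoladomo
4. o -> e, u -> i / F C0 _: no change
surface: doabvoladomo

cell KEL=so, SUR=ma, GRD=ki, CLASS=so:
underlying: doap-vo-p-ur-v
1. 0 -> i / C _ C #: inserts after position(s) 9: doapvopuriv
2. s -> z, t -> d / V _ V: no change
3. f -> v, k -> g, p -> b, s -> z, t -> d / _ Z: fires at position(s) 4: doabvopuriv
4. o -> e, u -> i / F C0 _: no change
surface: doabvopuriv

cell KEL=so, SUR=ma, GRD=so, CLASS=ol:
underlying: doap-ap-p-rit-v
1. 0 -> i / C _ C #: inserts after position(s) 10: doapappritiv
2. s -> z, t -> d / V _ V: fires at position(s) 10: doapappridiv
3. f -> v, k -> g, p -> b, s -> z, t -> d / _ Z: no change
4. o -> e, u -> i / F C0 _: no change
surface: doapappridiv


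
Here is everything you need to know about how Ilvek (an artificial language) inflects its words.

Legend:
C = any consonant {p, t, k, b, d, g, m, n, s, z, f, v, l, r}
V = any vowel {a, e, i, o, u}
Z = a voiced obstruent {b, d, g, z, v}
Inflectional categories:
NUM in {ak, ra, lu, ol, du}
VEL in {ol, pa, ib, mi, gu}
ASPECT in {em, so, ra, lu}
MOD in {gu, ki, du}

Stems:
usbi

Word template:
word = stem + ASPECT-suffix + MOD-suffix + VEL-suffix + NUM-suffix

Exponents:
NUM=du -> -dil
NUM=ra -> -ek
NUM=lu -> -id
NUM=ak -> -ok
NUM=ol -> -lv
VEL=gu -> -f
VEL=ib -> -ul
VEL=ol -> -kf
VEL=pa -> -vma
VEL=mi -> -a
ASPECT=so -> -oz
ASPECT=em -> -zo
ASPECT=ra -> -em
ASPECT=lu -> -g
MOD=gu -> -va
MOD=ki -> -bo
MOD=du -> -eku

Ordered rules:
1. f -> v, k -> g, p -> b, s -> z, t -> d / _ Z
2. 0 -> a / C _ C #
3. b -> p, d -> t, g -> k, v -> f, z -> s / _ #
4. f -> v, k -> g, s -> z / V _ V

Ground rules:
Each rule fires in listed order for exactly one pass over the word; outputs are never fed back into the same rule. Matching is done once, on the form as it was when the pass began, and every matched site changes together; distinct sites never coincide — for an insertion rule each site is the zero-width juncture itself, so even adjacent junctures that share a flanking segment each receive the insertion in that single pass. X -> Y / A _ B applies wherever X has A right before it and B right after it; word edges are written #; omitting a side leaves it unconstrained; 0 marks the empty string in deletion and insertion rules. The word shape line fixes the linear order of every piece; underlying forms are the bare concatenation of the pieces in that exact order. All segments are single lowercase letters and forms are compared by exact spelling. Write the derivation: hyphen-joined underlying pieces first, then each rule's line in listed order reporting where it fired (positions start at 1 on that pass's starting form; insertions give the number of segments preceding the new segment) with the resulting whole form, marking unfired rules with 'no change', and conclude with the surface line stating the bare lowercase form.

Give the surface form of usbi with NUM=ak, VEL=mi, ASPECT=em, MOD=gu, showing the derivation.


underlying: usbi-zo-va-a-ok
1. f -> v, k -> g, p -> b, s -> z, t -> d / _ Z: fires at position(s) 2: uzbizovaaok
2. 0 -> a / C _ C #: no change
3. b -> p, d -> t, g -> k, v -> f, z -> s / _ #: no change
4. f -> v, k -> g, s -> z / V _ V: no change
surface: uzbizovaaok


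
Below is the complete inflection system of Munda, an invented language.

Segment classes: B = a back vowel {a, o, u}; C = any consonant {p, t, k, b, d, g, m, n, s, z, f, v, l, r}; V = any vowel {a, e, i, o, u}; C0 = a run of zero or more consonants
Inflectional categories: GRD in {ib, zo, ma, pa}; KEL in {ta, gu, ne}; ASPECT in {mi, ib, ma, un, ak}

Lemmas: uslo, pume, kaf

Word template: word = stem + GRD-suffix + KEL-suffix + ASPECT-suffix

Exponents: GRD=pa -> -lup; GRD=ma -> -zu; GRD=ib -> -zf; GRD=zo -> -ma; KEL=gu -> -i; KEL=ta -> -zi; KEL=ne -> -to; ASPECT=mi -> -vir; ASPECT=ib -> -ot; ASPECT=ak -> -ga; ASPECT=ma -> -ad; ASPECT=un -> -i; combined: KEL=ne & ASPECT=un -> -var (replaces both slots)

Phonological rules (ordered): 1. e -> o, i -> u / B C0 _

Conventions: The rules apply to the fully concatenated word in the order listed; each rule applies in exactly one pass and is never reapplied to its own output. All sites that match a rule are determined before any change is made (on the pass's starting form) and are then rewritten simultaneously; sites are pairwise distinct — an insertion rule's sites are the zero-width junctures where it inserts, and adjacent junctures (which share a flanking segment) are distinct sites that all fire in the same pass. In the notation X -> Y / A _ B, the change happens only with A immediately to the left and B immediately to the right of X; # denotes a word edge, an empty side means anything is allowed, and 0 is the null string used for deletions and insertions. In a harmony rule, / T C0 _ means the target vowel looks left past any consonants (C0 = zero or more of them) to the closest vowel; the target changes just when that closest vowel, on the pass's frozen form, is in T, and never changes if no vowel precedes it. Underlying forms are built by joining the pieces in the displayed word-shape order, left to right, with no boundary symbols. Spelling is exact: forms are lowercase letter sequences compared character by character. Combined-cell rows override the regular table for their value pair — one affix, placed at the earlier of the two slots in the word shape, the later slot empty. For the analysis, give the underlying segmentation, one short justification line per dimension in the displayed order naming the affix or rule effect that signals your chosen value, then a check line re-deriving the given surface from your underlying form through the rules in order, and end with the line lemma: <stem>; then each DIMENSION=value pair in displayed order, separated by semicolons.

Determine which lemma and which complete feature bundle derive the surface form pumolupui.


underlying: pume-lup-i-i
GRD=pa - signalled by the affix -lup
KEL=gu - signalled by the affix -i
ASPECT=un - signalled by the affix -i
check: pumelupii -> pumolupui
lemma: pume; GRD=pa; KEL=gu; ASPECT=un


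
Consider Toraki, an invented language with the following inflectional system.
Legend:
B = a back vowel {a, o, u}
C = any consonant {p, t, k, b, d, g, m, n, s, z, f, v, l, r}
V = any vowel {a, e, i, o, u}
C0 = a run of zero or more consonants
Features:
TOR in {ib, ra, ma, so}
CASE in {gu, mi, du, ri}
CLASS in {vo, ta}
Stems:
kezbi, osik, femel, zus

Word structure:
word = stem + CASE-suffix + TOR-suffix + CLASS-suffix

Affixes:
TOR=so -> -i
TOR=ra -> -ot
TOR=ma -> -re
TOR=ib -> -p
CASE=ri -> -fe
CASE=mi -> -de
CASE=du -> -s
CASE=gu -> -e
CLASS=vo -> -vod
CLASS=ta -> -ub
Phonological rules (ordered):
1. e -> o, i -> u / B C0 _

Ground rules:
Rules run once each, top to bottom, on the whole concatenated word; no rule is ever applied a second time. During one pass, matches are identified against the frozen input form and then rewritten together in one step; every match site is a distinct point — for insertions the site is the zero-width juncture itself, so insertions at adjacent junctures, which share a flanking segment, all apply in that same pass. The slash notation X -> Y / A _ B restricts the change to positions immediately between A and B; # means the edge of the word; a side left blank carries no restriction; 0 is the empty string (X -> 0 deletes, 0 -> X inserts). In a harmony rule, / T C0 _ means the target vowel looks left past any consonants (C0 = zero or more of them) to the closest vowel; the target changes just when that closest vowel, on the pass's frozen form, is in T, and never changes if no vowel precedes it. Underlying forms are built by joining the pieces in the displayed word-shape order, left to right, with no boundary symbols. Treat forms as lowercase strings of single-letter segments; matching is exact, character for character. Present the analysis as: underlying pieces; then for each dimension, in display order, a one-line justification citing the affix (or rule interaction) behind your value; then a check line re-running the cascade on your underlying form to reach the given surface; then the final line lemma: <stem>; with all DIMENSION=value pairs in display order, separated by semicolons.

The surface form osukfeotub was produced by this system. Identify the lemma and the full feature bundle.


underlying: osik-fe-ot-ub
TOR=ra - signalled by the affix -ot
CASE=ri - signalled by the affix -fe
CLASS=ta - signalled by the affix -ub
check: osikfeotub -> osukfeotub
lemma: osik; TOR=ra; CASE=ri; CLASS=ta


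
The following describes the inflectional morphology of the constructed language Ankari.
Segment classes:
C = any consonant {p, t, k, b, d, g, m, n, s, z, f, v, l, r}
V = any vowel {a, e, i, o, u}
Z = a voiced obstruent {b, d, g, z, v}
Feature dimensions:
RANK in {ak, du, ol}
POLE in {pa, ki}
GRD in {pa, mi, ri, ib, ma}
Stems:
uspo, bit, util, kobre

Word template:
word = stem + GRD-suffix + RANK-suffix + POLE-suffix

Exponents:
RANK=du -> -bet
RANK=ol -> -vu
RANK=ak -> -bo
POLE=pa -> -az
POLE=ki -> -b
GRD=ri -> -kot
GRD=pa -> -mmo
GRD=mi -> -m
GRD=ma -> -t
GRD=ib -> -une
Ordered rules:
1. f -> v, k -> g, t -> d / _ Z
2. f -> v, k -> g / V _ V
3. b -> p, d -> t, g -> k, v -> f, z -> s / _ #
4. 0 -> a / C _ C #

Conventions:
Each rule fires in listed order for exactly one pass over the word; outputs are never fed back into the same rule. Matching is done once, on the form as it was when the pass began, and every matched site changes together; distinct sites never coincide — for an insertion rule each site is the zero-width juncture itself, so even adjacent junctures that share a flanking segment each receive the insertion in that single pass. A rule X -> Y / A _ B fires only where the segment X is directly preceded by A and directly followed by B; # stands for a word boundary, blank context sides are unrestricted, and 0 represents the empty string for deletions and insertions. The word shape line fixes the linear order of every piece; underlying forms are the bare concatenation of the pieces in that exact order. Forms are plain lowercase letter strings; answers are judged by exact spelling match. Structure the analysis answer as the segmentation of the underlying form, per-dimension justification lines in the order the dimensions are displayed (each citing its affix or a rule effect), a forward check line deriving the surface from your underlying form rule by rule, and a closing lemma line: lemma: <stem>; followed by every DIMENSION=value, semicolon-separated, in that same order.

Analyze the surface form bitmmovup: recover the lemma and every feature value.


underlying: bit-mmo-vu-b
RANK=ol - signalled by the affix -vu
POLE=ki - signalled by the affix -b
GRD=pa - signalled by the affix -mmo
check: bitmmovub -> bitmmovub -> bitmmovub -> bitmmovup -> bitmmovup
lemma: bit; RANK=ol; POLE=ki; GRD=pa


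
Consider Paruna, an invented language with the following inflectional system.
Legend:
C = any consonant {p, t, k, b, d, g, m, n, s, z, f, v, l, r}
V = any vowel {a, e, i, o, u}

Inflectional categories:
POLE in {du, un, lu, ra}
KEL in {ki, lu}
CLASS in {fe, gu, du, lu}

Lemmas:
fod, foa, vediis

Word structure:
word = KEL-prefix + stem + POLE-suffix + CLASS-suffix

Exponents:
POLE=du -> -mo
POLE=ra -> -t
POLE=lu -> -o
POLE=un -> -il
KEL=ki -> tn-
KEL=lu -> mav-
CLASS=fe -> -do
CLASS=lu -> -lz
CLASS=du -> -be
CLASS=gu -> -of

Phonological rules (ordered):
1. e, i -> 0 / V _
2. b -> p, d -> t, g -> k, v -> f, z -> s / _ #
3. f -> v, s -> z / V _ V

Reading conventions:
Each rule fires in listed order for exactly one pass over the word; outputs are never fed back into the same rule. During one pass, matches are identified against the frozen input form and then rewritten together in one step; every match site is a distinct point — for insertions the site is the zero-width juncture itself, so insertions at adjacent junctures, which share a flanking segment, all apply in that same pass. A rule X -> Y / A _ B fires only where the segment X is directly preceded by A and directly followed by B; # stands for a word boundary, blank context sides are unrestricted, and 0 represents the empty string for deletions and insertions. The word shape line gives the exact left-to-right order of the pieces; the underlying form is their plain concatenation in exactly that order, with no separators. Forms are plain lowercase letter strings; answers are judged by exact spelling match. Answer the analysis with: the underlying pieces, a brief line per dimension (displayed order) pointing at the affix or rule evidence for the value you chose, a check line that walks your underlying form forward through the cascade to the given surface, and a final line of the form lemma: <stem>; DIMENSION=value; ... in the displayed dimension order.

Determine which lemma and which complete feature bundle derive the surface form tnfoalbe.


underlying: tn-foa-il-be
POLE=un - signalled by the affix -il
KEL=ki - signalled by the affix tn-
CLASS=du - signalled by the affix -be
check: tnfoailbe -> tnfoalbe -> tnfoalbe -> tnfoalbe
lemma: foa; POLE=un; KEL=ki; CLASS=du


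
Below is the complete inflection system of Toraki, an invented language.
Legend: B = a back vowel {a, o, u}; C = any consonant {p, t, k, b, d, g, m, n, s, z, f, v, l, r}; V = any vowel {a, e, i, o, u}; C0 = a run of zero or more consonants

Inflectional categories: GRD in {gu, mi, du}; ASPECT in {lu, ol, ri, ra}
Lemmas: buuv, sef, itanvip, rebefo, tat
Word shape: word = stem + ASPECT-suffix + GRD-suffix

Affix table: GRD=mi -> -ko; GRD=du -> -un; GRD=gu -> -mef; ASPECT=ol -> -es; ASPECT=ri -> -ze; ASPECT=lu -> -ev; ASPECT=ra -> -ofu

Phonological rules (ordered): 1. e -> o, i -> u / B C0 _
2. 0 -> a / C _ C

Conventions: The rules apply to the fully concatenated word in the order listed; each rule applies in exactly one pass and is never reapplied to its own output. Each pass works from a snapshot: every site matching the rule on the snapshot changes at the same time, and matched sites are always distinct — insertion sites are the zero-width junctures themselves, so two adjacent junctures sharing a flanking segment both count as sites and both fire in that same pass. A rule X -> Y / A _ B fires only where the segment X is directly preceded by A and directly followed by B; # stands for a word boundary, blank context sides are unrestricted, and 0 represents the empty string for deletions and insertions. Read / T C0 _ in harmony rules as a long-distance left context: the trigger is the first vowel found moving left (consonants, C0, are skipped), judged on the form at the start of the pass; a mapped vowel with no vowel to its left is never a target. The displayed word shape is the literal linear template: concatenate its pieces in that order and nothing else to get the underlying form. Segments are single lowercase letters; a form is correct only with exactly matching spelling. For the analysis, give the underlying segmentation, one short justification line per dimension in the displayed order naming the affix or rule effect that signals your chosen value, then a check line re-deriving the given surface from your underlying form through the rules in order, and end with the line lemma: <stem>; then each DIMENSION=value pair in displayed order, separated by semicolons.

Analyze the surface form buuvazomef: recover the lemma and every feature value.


underlying: buuv-ze-mef
GRD=gu - signalled by the affix -mef
ASPECT=ri - signalled by the affix -ze
check: buuvzemef -> buuvzomef -> buuvazomef
lemma: buuv; GRD=gu; ASPECT=ri


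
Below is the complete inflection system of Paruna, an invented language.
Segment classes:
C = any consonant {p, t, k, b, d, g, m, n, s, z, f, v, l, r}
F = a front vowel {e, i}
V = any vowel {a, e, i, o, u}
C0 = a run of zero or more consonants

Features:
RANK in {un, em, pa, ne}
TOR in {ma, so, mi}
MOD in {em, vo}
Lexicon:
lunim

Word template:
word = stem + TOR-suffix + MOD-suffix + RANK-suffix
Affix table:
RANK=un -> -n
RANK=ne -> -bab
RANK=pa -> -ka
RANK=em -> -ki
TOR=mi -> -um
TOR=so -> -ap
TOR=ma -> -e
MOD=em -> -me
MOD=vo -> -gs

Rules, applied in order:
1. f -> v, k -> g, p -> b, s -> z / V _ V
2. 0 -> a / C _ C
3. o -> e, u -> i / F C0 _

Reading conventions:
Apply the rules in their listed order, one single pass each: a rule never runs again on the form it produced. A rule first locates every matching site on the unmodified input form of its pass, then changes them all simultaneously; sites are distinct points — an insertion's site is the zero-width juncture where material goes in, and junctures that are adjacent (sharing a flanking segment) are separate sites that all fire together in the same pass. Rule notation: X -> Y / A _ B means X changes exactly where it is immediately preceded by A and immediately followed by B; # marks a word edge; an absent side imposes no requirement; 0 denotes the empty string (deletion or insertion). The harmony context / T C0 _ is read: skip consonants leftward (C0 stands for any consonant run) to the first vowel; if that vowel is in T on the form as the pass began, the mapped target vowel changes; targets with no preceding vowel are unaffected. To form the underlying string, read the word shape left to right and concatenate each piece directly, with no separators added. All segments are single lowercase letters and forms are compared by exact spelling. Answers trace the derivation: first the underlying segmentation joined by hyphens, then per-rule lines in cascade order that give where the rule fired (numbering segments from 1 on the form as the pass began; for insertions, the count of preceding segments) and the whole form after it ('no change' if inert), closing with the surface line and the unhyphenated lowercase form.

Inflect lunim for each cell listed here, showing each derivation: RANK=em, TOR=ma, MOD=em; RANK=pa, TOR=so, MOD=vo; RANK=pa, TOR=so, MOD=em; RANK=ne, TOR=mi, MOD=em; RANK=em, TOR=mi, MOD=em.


cell RANK=em, TOR=ma, MOD=em:
underlying: lunim-e-me-ki
1. f -> v, k -> g, p -> b, s -> z / V _ V: fires at position(s) 9: lunimemegi
2. 0 -> a / C _ C: no change
3. o -> e, u -> i / F C0 _: no change
surface: lunimemegi

cell RANK=pa, TOR=so, MOD=vo:
underlying: lunim-ap-gs-ka
1. f -> v, k -> g, p -> b, s -> z / V _ V: no change
2. 0 -> a / C _ C: inserts after position(s) 7, 8, 9: lunimapagasaka
3. o -> e, u -> i / F C0 _: no change
surface: lunimapagasaka

cell RANK=pa, TOR=so, MOD=em:
underlying: lunim-ap-me-ka
1. f -> v, k -> g, p -> b, s -> z / V _ V: fires at position(s) 10: lunimapmega
2. 0 -> a / C _ C: inserts after position(s) 7: lunimapamega
3. o -> e, u -> i / F C0 _: no change
surface: lunimapamega

cell RANK=ne, TOR=mi, MOD=em:
underlying: lunim-um-me-bab
1. f -> v, k -> g, p -> b, s -> z / V _ V: no change
2. 0 -> a / C _ C: inserts after position(s) 7: lunimumamebab
3. o -> e, u -> i / F C0 _: fires at position(s) 6: lunimimamebab
surface: lunimimamebab

cell RANK=em, TOR=mi, MOD=em:
underlying: lunim-um-me-ki
1. f -> v, k -> g, p -> b, s -> z / V _ V: fires at position(s) 10: lunimummegi
2. 0 -> a / C _ C: inserts after position(s) 7: lunimumamegi
3. o -> e, u -> i / F C0 _: fires at position(s) 6: lunimimamegi
surface: lunimimamegi


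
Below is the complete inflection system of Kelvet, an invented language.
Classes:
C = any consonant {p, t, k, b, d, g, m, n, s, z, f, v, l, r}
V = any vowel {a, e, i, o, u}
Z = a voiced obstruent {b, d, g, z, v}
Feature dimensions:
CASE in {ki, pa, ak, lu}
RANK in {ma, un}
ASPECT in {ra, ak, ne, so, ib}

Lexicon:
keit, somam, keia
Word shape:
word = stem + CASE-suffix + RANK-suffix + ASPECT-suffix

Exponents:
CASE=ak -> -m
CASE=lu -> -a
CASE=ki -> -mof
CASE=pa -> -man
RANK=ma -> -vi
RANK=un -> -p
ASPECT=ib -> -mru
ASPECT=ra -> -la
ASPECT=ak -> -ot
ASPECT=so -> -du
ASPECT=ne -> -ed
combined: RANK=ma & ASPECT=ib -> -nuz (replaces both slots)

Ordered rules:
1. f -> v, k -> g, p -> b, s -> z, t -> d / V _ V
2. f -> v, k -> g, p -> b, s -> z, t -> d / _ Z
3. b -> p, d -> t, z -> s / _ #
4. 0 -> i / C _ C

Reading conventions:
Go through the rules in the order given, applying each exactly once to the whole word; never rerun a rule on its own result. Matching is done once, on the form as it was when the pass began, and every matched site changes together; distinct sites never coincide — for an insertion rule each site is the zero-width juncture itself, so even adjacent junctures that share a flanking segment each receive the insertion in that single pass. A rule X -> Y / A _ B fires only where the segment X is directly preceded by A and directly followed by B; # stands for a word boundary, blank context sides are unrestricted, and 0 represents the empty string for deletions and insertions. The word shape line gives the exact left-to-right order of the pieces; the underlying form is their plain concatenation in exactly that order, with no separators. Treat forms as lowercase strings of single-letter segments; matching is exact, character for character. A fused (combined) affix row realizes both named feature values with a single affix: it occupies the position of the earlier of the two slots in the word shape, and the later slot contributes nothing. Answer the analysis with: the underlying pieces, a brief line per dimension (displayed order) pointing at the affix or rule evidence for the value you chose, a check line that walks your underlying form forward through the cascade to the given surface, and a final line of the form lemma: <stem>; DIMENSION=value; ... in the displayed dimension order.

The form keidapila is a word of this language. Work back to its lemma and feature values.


underlying: keit-a-p-la
CASE=lu - signalled by the affix -a
RANK=un - signalled by the affix -p
ASPECT=ra - signalled by the affix -la
check: keitapla -> keidapla -> keidapla -> keidapla -> keidapila
lemma: keit; CASE=lu; RANK=un; ASPECT=ra


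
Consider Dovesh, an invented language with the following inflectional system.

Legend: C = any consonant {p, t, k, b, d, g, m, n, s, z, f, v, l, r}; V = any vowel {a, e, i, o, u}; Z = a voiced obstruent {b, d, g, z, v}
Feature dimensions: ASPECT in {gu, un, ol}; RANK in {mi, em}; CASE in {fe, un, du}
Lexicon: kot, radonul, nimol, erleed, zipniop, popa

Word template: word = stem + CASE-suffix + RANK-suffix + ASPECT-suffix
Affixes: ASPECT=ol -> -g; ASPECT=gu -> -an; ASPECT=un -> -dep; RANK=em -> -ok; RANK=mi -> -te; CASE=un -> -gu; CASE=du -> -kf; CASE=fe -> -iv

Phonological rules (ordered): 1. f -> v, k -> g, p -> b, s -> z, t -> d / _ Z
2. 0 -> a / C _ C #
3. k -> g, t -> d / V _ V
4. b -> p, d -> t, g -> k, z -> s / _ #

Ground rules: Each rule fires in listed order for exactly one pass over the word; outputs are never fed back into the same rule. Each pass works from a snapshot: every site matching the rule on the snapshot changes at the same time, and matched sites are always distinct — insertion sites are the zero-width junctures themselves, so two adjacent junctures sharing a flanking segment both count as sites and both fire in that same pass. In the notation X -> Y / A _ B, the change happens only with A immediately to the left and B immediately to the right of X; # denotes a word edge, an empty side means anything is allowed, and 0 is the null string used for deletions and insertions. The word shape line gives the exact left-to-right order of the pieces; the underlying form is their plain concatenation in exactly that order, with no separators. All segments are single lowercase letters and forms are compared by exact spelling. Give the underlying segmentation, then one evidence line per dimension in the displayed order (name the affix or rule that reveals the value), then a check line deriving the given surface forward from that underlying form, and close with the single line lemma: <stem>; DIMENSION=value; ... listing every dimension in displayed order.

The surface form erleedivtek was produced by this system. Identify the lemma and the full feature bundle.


underlying: erleed-iv-te-g
ASPECT=ol - signalled by the affix -g
RANK=mi - signalled by the affix -te
CASE=fe - signalled by the affix -iv
check: erleedivteg -> erleedivteg -> erleedivteg -> erleedivteg -> erleedivtek
lemma: erleed; ASPECT=ol; RANK=mi; CASE=fe


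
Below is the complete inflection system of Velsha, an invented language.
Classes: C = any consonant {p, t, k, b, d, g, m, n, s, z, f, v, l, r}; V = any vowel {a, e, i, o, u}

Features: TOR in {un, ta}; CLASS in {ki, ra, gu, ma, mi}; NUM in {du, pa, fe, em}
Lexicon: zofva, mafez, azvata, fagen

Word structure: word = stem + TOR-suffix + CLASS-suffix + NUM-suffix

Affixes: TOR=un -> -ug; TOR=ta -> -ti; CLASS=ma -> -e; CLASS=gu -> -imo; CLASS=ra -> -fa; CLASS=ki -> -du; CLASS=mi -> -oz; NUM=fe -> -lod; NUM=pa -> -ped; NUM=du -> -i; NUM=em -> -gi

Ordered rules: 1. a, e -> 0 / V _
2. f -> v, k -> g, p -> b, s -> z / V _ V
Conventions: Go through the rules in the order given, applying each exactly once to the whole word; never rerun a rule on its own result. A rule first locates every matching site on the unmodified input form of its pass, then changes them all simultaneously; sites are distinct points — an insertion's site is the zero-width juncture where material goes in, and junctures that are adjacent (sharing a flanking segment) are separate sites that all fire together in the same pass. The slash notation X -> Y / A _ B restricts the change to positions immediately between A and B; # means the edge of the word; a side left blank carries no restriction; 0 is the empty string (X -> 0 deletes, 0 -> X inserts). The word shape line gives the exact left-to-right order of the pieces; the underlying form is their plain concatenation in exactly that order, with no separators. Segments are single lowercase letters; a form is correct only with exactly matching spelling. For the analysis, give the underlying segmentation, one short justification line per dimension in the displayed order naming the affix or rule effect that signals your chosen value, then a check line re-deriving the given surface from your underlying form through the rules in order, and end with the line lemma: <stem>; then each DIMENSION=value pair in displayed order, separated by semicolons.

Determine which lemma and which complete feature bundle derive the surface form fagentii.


underlying: fagen-ti-e-i
TOR=ta - signalled by the affix -ti
CLASS=ma - signalled by the affix -e
NUM=du - signalled by the affix -i
check: fagentiei -> fagentii -> fagentii
lemma: fagen; TOR=ta; CLASS=ma; NUM=du


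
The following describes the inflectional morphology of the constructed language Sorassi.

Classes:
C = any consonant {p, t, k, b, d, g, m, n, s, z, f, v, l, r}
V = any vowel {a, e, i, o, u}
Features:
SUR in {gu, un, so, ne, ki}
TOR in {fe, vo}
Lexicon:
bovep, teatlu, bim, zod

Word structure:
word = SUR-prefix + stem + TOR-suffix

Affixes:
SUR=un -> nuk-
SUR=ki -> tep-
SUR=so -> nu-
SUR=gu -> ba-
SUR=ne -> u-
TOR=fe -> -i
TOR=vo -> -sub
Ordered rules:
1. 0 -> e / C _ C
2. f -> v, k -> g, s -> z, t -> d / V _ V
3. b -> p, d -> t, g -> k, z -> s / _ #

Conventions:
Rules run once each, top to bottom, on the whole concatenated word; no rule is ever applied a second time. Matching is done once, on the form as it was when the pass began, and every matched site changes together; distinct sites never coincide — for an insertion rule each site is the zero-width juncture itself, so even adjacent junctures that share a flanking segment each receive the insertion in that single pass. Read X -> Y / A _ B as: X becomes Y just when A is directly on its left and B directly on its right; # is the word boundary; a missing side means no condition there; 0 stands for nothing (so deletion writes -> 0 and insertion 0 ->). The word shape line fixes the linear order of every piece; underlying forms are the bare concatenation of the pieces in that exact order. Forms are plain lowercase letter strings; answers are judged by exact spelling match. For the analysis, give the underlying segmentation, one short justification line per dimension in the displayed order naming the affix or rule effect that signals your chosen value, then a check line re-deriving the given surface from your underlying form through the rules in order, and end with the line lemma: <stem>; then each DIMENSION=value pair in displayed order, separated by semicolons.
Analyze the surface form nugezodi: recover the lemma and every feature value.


underlying: nuk-zod-i
SUR=un - signalled by the affix nuk-
TOR=fe - signalled by the affix -i
check: nukzodi -> nukezodi -> nugezodi -> nugezodi
lemma: zod; SUR=un; TOR=fe


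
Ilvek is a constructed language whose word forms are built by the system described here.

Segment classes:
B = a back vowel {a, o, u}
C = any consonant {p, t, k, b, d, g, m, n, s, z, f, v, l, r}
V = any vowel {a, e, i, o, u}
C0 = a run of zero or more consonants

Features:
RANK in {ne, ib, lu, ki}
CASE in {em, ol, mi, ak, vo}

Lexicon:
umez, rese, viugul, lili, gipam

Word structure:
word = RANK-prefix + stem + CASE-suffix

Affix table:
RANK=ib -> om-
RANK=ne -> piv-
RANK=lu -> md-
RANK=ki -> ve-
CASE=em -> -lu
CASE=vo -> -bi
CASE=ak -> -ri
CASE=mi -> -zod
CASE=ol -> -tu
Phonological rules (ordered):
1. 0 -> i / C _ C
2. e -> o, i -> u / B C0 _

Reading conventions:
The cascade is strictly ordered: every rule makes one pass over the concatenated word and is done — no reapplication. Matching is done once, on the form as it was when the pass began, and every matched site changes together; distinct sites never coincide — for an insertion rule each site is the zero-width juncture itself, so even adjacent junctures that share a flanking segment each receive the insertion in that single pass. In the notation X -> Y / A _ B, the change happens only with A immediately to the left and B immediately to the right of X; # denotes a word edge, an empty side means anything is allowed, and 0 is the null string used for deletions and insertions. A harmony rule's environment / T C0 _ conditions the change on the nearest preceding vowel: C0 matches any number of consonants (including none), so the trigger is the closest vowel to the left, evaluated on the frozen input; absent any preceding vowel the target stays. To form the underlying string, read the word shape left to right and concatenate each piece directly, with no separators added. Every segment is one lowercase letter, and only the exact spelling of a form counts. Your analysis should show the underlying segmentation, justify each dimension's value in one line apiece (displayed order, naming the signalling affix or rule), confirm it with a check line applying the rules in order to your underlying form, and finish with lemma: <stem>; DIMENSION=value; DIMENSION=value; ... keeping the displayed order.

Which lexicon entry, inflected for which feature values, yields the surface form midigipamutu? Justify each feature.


underlying: md-gipam-tu
RANK=lu - signalled by the affix md-
CASE=ol - signalled by the affix -tu
check: mdgipamtu -> midigipamitu -> midigipamutu
lemma: gipam; RANK=lu; CASE=ol


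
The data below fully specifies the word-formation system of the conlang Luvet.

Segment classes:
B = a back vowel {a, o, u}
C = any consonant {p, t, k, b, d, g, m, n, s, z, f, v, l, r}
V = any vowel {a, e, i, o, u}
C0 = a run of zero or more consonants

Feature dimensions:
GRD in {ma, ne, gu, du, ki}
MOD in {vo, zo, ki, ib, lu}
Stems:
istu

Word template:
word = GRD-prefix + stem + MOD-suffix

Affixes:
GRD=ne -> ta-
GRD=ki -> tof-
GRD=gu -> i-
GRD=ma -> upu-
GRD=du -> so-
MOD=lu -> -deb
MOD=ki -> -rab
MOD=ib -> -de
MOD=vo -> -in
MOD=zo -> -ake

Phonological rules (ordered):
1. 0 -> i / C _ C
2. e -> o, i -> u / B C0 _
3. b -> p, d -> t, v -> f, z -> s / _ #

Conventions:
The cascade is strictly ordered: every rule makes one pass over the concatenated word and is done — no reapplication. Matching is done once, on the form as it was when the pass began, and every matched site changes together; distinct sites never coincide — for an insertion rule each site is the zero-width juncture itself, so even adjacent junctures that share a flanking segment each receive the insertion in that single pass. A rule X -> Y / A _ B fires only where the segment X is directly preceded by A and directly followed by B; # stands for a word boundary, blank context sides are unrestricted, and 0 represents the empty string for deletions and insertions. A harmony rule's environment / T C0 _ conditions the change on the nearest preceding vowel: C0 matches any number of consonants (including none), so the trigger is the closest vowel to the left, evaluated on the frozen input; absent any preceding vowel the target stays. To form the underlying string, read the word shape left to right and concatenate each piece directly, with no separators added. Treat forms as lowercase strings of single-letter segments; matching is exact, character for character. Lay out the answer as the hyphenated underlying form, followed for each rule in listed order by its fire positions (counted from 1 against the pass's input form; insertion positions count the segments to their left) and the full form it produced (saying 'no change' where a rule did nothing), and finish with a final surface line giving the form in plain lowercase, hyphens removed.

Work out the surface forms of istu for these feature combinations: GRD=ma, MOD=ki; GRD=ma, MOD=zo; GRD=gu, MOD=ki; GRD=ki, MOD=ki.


cell GRD=ma, MOD=ki:
underlying: upu-istu-rab
1. 0 -> i / C _ C: inserts after position(s) 5: upuisiturab
2. e -> o, i -> u / B C0 _: fires at position(s) 4: upuusiturab
3. b -> p, d -> t, v -> f, z -> s / _ #: fires at position(s) 11: upuusiturap
surface: upuusiturap

cell GRD=ma, MOD=zo:
underlying: upu-istu-ake
1. 0 -> i / C _ C: inserts after position(s) 5: upuisituake
2. e -> o, i -> u / B C0 _: fires at position(s) 4, 11: upuusituako
3. b -> p, d -> t, v -> f, z -> s / _ #: no change
surface: upuusituako

cell GRD=gu, MOD=ki:
underlying: i-istu-rab
1. 0 -> i / C _ C: inserts after position(s) 3: iisiturab
2. e -> o, i -> u / B C0 _: no change
3. b -> p, d -> t, v -> f, z -> s / _ #: fires at position(s) 9: iisiturap
surface: iisiturap

cell GRD=ki, MOD=ki:
underlying: tof-istu-rab
1. 0 -> i / C _ C: inserts after position(s) 5: tofisiturab
2. e -> o, i -> u / B C0 _: fires at position(s) 4: tofusiturab
3. b -> p, d -> t, v -> f, z -> s / _ #: fires at position(s) 11: tofusiturap
surface: tofusiturap
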